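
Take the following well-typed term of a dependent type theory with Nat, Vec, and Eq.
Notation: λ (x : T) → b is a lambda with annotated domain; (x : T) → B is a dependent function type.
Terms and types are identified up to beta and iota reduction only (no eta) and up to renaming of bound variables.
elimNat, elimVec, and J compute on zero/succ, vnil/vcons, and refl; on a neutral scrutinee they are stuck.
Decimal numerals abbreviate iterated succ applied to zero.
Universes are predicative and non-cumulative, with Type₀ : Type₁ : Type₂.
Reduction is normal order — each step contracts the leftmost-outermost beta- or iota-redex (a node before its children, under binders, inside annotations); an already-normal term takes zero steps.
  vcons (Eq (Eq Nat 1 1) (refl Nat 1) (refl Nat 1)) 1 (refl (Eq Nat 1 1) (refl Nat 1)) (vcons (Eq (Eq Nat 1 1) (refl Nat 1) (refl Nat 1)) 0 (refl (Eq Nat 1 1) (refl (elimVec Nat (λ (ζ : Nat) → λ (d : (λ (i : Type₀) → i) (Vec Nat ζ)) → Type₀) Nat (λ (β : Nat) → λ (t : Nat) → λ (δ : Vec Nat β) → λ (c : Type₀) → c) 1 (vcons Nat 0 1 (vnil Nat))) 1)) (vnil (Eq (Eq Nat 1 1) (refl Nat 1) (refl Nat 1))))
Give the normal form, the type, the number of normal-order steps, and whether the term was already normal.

resulting normal form:
  vcons (Eq (Eq Nat 1 1) (refl Nat 1) (refl Nat 1)) 1 (refl (Eq Nat 1 1) (refl Nat 1)) (vcons (Eq (Eq Nat 1 1) (refl Nat 1) (refl Nat 1)) 0 (refl (Eq Nat 1 1) (refl Nat 1)) (vnil (Eq (Eq Nat 1 1) (refl Nat 1) (refl Nat 1))))
type:
  Vec (Eq (Eq Nat 1 1) (refl Nat 1) (refl Nat 1)) 2
steps to reach normal form (normal order): 6
term was already normal: no
first redex: an elimVec iota-redex


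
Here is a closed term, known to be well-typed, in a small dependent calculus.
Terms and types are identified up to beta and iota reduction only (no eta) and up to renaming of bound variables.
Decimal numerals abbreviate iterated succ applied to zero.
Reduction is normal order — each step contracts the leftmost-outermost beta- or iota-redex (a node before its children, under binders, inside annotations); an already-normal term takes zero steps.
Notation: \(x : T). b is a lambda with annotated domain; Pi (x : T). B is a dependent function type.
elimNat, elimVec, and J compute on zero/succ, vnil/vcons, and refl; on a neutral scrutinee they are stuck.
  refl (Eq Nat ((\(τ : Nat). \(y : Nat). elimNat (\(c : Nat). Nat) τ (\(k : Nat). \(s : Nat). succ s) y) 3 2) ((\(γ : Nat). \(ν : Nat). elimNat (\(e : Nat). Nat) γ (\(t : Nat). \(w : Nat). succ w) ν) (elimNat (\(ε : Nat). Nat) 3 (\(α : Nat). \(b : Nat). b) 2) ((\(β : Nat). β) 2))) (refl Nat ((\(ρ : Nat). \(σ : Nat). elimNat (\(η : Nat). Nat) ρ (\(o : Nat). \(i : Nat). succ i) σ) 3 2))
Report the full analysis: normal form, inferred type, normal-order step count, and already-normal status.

reduced normal form:
  refl (Eq Nat 5 5) (refl Nat 5)
type:
  Eq (Eq Nat 5 5) (refl Nat 5) (refl Nat 5)
reduction steps (normal order): 35
term was already normal: no
first redex: a beta-redex


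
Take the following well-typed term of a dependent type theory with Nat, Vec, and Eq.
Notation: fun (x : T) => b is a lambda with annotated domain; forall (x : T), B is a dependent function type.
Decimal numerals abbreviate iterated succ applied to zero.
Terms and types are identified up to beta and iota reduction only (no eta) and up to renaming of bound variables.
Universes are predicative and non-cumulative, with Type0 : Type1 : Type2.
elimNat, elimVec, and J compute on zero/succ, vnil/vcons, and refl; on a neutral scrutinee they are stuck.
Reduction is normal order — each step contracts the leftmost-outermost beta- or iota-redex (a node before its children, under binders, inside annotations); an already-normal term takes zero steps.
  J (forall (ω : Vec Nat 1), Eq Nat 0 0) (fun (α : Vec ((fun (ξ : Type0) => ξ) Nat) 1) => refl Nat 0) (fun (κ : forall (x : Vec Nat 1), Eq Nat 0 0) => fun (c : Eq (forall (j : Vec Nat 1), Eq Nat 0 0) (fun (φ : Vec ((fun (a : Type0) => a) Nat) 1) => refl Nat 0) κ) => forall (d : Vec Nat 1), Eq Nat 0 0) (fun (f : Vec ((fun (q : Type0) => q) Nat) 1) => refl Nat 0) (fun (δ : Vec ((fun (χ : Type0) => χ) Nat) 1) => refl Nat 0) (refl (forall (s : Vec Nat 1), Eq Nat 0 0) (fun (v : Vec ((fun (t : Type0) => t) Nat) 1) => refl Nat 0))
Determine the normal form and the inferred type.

normal form:
  fun (ω : Vec Nat 1) => refl Nat 0
inferred type:
  forall (ω : Vec Nat 1), Eq Nat 0 0


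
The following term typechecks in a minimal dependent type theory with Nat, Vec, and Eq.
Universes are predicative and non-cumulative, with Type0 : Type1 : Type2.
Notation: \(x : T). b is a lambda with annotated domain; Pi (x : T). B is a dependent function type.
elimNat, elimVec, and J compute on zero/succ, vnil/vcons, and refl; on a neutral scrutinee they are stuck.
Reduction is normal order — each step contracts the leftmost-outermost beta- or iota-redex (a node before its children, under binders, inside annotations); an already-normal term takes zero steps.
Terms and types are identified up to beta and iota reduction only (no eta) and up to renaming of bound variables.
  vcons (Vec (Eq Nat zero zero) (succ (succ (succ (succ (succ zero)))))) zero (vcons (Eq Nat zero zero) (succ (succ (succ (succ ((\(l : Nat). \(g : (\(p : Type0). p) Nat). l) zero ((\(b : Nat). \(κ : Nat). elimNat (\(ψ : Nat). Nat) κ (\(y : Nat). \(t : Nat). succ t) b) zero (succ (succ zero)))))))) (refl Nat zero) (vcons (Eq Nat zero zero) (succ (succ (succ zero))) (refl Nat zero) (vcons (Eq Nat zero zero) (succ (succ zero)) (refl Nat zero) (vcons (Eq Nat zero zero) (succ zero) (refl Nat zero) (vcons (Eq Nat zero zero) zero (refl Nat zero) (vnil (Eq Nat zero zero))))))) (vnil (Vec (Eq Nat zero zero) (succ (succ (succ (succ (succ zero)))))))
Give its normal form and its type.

normal form:
  vcons (Vec (Eq Nat zero zero) (succ (succ (succ (succ (succ zero)))))) zero (vcons (Eq Nat zero zero) (succ (succ (succ (succ zero)))) (refl Nat zero) (vcons (Eq Nat zero zero) (succ (succ (succ zero))) (refl Nat zero) (vcons (Eq Nat zero zero) (succ (succ zero)) (refl Nat zero) (vcons (Eq Nat zero zero) (succ zero) (refl Nat zero) (vcons (Eq Nat zero zero) zero (refl Nat zero) (vnil (Eq Nat zero zero))))))) (vnil (Vec (Eq Nat zero zero) (succ (succ (succ (succ (succ zero)))))))
type:
  Vec (Vec (Eq Nat zero zero) (succ (succ (succ (succ (succ zero)))))) (succ zero)
observation: the leftmost-outermost redex is a beta-redex, and normalization takes 2 steps.


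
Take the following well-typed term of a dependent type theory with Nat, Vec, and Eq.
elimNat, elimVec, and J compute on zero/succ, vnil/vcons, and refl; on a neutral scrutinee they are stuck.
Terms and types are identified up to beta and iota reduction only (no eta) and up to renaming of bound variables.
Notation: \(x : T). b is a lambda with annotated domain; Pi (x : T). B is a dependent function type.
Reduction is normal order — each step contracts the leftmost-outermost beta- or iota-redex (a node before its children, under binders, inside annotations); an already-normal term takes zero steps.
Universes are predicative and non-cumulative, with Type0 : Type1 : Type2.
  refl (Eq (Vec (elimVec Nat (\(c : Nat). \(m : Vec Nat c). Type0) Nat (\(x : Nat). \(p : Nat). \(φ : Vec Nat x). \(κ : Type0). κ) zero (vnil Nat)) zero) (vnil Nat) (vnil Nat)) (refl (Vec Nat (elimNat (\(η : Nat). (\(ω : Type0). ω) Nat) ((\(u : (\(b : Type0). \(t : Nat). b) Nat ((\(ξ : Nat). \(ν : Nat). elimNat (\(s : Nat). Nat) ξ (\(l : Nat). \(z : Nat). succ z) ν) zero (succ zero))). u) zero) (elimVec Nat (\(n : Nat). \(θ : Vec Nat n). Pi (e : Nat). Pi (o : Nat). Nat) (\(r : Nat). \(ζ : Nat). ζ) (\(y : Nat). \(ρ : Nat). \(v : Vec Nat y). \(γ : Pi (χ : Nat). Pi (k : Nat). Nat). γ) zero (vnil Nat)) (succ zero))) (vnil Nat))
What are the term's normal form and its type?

normal form:
  refl (Eq (Vec Nat zero) (vnil Nat) (vnil Nat)) (refl (Vec Nat zero) (vnil Nat))
type:
  Eq (Eq (Vec Nat zero) (vnil Nat) (vnil Nat)) (refl (Vec Nat zero) (vnil Nat)) (refl (Vec Nat zero) (vnil Nat))


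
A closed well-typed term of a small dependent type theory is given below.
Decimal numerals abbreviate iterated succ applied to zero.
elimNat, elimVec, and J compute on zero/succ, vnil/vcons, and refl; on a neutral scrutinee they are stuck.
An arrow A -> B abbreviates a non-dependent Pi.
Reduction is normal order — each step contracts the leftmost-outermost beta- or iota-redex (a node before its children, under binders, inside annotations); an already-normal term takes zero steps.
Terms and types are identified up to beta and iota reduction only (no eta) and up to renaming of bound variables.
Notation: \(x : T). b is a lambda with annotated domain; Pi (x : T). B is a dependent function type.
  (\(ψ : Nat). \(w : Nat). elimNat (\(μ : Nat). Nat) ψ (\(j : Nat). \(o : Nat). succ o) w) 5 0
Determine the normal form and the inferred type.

reduced normal form:
  5
the term's type:
  Nat
observation: the first redex contracted is a beta-redex; the normal form is reached in 3 normal-order steps.


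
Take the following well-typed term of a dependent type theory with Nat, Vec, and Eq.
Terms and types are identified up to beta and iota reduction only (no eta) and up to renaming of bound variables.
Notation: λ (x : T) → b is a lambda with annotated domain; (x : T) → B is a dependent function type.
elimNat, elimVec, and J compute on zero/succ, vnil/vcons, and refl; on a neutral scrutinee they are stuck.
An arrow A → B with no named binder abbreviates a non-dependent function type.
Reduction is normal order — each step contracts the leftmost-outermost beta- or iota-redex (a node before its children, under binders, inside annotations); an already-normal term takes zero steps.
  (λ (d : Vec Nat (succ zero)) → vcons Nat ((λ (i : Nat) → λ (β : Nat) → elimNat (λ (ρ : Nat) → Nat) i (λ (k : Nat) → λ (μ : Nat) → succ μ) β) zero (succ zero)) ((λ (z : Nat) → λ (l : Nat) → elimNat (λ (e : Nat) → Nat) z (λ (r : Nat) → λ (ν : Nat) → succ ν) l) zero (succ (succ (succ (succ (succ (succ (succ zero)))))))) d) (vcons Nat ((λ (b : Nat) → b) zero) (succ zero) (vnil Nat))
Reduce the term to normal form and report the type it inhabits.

reduced normal form:
  vcons Nat (succ zero) (succ (succ (succ (succ (succ (succ (succ zero))))))) (vcons Nat zero (succ zero) (vnil Nat))
the term's type:
  Vec Nat (succ (succ zero))


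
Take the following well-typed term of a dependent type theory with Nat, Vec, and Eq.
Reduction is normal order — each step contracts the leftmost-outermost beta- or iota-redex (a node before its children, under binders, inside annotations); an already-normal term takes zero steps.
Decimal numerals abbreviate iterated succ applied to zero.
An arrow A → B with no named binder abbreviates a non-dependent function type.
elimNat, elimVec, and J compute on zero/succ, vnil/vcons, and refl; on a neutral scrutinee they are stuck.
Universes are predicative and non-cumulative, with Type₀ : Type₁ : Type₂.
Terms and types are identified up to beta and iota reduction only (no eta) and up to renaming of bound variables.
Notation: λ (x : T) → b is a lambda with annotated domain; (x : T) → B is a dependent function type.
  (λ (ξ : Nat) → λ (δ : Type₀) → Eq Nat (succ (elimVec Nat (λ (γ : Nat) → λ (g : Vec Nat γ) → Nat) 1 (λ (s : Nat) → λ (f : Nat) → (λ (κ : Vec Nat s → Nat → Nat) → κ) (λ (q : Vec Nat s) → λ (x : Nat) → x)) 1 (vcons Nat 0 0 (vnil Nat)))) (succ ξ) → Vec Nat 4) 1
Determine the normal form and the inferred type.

normal form:
  λ (ξ : Type₀) → Eq Nat 2 2 → Vec Nat 4
the term's type:
  Type₀ → Type₀


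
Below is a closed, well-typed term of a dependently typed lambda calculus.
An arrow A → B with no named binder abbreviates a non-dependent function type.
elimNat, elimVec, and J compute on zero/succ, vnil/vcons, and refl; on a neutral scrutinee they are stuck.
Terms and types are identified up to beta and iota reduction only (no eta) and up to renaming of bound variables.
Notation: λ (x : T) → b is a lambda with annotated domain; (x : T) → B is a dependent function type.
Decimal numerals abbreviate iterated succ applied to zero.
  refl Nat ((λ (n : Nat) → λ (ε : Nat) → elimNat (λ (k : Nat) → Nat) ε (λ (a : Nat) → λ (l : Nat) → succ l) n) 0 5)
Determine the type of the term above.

type:
  Eq Nat 5 5


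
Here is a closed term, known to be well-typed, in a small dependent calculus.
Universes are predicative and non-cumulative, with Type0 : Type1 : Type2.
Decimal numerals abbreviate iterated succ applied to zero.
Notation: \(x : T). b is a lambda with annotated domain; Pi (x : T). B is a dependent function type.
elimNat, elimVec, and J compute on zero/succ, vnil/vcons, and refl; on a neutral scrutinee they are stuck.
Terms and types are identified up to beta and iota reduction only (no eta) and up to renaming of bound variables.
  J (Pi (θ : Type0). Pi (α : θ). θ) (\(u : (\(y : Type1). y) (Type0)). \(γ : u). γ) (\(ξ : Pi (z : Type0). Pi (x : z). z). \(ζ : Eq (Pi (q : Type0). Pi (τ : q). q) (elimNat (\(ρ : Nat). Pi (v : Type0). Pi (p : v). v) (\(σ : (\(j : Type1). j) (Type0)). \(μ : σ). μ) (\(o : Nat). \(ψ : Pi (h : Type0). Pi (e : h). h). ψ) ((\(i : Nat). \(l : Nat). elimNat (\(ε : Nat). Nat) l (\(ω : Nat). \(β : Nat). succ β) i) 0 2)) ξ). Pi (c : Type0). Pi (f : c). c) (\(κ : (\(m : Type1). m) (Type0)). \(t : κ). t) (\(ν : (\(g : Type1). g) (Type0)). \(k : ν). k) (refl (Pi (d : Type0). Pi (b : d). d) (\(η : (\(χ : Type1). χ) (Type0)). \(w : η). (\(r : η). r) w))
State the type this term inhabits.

the term's type:
  Pi (θ : Type0). Pi (α : θ). θ


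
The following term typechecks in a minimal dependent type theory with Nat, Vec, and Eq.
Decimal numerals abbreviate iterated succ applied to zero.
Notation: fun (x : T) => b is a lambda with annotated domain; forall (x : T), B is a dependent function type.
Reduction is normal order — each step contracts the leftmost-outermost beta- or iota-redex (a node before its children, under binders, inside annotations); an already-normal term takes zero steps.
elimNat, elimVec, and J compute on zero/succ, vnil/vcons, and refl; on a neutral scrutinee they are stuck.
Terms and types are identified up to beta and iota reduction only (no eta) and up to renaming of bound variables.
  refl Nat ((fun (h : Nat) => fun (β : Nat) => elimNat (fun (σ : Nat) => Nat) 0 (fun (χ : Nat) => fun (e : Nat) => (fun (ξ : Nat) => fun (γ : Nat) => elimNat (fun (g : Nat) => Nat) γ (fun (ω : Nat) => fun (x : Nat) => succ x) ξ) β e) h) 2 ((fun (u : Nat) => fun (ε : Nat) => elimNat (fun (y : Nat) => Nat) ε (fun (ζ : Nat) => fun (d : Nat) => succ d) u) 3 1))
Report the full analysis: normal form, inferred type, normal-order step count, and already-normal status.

reduced normal form:
  refl Nat 8
the term's type:
  Eq Nat 8 8
reduction steps (normal order): 63
started in normal form: no
first contracted redex: a beta-redex


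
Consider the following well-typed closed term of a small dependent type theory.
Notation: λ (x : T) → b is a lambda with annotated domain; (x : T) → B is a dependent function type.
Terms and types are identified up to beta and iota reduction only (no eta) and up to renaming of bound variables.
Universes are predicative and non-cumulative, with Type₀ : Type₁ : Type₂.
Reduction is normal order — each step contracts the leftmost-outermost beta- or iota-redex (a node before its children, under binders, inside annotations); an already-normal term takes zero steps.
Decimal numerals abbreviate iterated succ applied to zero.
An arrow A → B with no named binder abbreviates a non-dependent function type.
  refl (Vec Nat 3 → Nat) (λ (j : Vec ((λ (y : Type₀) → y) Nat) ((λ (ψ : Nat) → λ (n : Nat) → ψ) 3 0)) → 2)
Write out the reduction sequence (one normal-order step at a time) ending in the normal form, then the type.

normal-order reduction:
  refl (Vec Nat 3 → Nat) (λ (j : Vec ((λ (y : Type₀) → y) Nat) ((λ (ψ : Nat) → λ (n : Nat) → ψ) 3 0)) → 2)
  ~> refl (Vec Nat 3 → Nat) (λ (j : Vec Nat ((λ (y : Nat) → λ (ψ : Nat) → y) 3 0)) → 2)
  ~> refl (Vec Nat 3 → Nat) (λ (j : Vec Nat ((λ (y : Nat) → 3) 0)) → 2)
  ~> refl (Vec Nat 3 → Nat) (λ (j : Vec Nat 3) → 2)
inferred type:
  Eq (Vec Nat 3 → Nat) (λ (j : Vec Nat 3) → 2) (λ (y : Vec Nat 3) → 2)


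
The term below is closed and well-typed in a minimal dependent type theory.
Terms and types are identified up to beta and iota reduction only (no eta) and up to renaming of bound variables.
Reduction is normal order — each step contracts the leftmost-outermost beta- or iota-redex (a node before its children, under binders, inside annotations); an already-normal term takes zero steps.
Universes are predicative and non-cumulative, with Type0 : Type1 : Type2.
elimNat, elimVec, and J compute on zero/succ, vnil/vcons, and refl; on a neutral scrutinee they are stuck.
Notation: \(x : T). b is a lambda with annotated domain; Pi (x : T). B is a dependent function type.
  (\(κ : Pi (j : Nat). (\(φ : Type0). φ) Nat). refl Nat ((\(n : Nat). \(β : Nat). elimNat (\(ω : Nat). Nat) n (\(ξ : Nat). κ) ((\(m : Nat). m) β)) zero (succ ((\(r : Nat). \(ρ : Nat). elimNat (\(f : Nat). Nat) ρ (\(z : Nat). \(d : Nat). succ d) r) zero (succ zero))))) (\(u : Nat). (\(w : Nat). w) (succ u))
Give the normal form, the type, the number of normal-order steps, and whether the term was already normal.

normal form:
  refl Nat (succ (succ zero))
the term's type:
  Eq Nat (succ (succ zero)) (succ (succ zero))
reduction steps (normal order): 15
already normal: no
first redex: a beta-redex


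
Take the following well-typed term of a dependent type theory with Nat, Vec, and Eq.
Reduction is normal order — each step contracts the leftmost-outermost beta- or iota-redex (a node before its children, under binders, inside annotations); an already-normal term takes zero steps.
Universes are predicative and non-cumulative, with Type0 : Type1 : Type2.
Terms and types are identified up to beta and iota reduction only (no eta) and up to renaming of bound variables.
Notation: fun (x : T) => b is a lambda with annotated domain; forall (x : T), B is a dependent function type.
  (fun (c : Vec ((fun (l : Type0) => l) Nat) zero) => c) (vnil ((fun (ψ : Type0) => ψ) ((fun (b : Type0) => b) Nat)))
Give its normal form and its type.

resulting normal form:
  vnil Nat
inferred type:
  Vec Nat zero
observation: the first redex contracted is a beta-redex; the normal form is reached in 3 normal-order steps.


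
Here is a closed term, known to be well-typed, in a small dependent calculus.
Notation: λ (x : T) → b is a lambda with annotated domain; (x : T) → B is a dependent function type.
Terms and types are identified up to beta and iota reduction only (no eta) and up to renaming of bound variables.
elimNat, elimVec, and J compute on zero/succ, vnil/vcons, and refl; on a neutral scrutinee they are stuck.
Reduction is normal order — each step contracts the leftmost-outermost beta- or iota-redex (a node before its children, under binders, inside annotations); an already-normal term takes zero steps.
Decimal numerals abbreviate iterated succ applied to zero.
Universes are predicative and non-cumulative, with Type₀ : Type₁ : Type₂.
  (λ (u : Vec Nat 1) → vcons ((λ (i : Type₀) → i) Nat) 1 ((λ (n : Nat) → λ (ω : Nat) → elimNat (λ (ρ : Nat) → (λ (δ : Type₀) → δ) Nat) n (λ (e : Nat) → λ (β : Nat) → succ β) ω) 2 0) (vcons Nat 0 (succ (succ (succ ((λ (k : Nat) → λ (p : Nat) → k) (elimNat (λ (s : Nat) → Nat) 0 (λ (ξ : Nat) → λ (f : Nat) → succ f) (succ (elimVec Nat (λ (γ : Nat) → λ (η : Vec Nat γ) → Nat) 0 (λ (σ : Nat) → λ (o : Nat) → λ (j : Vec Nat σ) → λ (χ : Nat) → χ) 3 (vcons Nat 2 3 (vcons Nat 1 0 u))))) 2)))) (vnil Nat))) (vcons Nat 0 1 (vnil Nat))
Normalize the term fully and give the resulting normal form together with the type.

resulting normal form:
  vcons Nat 1 2 (vcons Nat 0 4 (vnil Nat))
inferred type:
  Vec Nat 2
observation: 27 normal-order steps separate the term from its normal form.


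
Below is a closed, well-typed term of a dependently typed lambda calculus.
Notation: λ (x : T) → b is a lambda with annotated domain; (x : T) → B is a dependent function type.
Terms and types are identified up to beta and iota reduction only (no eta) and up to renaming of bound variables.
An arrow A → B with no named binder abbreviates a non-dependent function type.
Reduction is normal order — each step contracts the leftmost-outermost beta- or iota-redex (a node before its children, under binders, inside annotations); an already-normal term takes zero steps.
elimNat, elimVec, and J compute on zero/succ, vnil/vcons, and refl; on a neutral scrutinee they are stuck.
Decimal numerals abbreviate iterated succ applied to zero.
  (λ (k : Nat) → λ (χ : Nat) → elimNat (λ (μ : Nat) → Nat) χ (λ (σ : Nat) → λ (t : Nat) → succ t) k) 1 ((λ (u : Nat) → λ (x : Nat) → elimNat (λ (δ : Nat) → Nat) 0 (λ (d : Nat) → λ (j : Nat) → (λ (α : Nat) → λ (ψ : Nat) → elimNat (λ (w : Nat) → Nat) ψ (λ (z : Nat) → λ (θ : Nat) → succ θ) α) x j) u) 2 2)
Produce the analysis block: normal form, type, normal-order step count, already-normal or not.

normal form:
  5
the term's type:
  Nat
reduction steps (normal order): 33
already normal: no
first redex: a beta-redex


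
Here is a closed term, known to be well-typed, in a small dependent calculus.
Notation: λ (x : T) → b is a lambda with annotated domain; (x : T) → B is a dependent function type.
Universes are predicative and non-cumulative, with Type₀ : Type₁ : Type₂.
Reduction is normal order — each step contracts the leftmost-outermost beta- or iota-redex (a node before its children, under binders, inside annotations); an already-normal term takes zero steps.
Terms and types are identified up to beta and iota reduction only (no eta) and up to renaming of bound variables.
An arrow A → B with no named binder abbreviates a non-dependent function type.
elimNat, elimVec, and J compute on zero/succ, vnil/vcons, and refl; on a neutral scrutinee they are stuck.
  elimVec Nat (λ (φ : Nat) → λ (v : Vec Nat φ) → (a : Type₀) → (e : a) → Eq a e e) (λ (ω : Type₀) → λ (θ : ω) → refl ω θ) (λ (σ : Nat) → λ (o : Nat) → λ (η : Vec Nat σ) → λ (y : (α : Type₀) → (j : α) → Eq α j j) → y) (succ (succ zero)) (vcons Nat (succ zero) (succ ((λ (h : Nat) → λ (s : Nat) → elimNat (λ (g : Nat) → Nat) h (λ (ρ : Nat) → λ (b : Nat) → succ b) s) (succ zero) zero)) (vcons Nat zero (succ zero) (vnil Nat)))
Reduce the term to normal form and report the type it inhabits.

resulting normal form:
  λ (φ : Type₀) → λ (v : φ) → refl φ v
the term's type:
  (φ : Type₀) → (v : φ) → Eq φ v v
observation: normalization takes exactly 11 steps under the normal-order strategy.


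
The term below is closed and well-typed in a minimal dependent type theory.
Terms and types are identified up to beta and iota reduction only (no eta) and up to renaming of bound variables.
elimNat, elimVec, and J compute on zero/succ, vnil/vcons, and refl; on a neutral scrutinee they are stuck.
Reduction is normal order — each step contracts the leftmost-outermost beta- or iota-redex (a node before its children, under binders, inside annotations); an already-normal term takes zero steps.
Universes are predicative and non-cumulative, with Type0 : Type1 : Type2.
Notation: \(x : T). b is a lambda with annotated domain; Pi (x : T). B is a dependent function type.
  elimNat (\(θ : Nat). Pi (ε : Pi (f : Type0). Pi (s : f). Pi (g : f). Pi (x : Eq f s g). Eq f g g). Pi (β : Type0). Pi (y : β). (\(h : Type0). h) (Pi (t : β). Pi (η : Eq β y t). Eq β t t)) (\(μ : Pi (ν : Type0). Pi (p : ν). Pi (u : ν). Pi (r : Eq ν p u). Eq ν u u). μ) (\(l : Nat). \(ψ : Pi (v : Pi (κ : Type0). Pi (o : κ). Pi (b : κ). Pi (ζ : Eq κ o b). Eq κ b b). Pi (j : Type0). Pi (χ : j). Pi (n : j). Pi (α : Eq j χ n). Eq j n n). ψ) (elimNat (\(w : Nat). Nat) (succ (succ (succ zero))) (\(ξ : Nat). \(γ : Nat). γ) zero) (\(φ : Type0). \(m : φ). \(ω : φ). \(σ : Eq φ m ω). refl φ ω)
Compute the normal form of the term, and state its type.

resulting normal form:
  \(θ : Type0). \(ε : θ). \(f : θ). \(s : Eq θ ε f). refl θ f
the term's type:
  Pi (θ : Type0). Pi (ε : θ). Pi (f : θ). Pi (s : Eq θ ε f). Eq θ f f


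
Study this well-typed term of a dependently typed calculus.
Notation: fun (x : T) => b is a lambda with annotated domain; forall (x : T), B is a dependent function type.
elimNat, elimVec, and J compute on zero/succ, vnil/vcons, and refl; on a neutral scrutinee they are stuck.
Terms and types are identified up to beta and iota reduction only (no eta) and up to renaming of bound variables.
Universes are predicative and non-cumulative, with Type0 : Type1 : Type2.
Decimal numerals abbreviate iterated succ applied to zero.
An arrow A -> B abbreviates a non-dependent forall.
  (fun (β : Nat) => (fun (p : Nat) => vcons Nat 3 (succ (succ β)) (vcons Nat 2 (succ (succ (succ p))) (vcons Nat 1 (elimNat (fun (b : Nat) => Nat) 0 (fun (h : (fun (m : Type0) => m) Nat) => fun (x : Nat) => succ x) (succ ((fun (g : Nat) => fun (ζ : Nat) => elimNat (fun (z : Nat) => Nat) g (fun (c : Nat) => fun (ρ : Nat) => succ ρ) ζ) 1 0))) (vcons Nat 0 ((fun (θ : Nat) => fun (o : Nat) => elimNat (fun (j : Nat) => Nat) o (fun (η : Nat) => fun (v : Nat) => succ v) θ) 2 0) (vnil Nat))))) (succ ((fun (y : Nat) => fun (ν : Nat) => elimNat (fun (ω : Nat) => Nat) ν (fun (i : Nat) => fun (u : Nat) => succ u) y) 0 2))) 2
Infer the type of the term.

the term's type:
  Vec Nat 4


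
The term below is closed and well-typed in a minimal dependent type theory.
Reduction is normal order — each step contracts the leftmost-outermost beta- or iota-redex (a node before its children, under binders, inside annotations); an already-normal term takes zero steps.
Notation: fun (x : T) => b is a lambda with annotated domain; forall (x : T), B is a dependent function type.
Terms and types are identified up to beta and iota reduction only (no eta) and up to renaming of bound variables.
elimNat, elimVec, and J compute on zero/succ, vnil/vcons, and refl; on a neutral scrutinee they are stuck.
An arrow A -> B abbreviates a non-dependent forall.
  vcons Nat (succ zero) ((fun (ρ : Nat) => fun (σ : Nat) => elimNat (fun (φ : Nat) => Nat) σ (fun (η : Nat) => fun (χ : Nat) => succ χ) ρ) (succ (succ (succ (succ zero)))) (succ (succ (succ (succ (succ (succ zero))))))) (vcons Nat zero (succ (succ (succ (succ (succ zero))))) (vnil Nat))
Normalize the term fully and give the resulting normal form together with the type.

resulting normal form:
  vcons Nat (succ zero) (succ (succ (succ (succ (succ (succ (succ (succ (succ (succ zero)))))))))) (vcons Nat zero (succ (succ (succ (succ (succ zero))))) (vnil Nat))
the term's type:
  Vec Nat (succ (succ zero))


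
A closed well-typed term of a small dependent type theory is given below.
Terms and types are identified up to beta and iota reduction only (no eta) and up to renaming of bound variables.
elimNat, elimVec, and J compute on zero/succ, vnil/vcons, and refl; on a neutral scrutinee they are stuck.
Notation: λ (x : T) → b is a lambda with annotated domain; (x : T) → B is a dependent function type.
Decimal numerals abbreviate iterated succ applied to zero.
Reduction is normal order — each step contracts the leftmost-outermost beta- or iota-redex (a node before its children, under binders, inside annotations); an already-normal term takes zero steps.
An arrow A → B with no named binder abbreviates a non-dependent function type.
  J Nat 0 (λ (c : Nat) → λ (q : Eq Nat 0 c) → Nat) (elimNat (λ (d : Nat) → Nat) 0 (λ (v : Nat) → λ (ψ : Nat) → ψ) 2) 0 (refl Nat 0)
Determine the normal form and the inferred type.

normal form:
  0
the term's type:
  Nat
observation: reduction starts at a J iota-redex, and 8 normal-order steps reach the normal form.


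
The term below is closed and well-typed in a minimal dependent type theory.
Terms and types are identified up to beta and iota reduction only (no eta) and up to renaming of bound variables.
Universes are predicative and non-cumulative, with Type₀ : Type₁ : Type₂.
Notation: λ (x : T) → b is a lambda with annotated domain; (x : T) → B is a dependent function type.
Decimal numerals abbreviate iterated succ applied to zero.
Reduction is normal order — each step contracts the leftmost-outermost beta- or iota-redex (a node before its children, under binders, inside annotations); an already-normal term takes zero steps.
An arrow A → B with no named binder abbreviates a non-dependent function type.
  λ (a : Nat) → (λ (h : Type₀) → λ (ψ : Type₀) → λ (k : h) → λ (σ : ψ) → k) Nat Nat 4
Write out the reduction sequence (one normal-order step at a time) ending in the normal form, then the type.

normal-order reduction sequence:
  λ (a : Nat) → (λ (h : Type₀) → λ (ψ : Type₀) → λ (k : h) → λ (σ : ψ) → k) Nat Nat 4
  ~> λ (a : Nat) → (λ (h : Type₀) → λ (ψ : Nat) → λ (k : h) → ψ) Nat 4
  ~> λ (a : Nat) → (λ (h : Nat) → λ (ψ : Nat) → h) 4
  ~> λ (a : Nat) → λ (h : Nat) → 4
type:
  Nat → Nat → Nat


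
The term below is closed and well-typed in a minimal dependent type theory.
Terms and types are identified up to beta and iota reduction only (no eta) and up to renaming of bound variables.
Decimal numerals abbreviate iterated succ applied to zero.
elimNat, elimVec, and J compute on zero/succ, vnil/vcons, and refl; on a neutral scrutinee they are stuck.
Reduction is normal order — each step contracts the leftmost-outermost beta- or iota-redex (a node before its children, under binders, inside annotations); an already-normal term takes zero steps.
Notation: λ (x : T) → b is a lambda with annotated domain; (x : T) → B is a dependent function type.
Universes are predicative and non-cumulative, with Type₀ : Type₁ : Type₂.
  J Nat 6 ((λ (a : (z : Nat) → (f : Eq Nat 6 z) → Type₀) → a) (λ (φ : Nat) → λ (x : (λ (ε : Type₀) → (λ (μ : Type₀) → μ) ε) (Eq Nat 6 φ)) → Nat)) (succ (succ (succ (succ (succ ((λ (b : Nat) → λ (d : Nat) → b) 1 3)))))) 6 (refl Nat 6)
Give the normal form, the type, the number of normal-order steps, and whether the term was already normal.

reduced normal form:
  6
type:
  Nat
steps to reach normal form (normal order): 3
already normal: no
first redex: a J iota-redex


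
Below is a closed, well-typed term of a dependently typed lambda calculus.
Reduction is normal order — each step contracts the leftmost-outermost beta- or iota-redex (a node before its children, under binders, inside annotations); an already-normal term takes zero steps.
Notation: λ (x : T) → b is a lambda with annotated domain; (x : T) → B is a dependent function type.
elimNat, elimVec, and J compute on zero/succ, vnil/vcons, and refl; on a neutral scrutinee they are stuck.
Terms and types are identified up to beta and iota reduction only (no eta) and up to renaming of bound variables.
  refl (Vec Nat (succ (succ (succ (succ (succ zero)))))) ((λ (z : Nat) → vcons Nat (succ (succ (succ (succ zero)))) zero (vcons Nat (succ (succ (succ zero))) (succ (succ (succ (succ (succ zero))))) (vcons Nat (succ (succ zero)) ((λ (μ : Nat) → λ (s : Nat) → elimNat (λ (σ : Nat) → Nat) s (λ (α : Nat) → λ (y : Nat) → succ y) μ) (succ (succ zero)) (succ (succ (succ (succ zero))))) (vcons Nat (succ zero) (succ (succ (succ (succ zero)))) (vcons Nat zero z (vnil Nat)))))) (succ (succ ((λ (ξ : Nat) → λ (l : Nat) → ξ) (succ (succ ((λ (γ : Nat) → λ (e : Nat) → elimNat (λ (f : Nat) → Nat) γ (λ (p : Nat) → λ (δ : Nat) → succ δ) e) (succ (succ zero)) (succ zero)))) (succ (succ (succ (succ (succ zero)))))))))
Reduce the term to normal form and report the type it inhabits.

resulting normal form:
  refl (Vec Nat (succ (succ (succ (succ (succ zero)))))) (vcons Nat (succ (succ (succ (succ zero)))) zero (vcons Nat (succ (succ (succ zero))) (succ (succ (succ (succ (succ zero))))) (vcons Nat (succ (succ zero)) (succ (succ (succ (succ (succ (succ zero)))))) (vcons Nat (succ zero) (succ (succ (succ (succ zero)))) (vcons Nat zero (succ (succ (succ (succ (succ (succ (succ zero))))))) (vnil Nat))))))
type:
  Eq (Vec Nat (succ (succ (succ (succ (succ zero)))))) (vcons Nat (succ (succ (succ (succ zero)))) zero (vcons Nat (succ (succ (succ zero))) (succ (succ (succ (succ (succ zero))))) (vcons Nat (succ (succ zero)) (succ (succ (succ (succ (succ (succ zero)))))) (vcons Nat (succ zero) (succ (succ (succ (succ zero)))) (vcons Nat zero (succ (succ (succ (succ (succ (succ (succ zero))))))) (vnil Nat)))))) (vcons Nat (succ (succ (succ (succ zero)))) zero (vcons Nat (succ (succ (succ zero))) (succ (succ (succ (succ (succ zero))))) (vcons Nat (succ (succ zero)) (succ (succ (succ (succ (succ (succ zero)))))) (vcons Nat (succ zero) (succ (succ (succ (succ zero)))) (vcons Nat zero (succ (succ (succ (succ (succ (succ (succ zero))))))) (vnil Nat))))))


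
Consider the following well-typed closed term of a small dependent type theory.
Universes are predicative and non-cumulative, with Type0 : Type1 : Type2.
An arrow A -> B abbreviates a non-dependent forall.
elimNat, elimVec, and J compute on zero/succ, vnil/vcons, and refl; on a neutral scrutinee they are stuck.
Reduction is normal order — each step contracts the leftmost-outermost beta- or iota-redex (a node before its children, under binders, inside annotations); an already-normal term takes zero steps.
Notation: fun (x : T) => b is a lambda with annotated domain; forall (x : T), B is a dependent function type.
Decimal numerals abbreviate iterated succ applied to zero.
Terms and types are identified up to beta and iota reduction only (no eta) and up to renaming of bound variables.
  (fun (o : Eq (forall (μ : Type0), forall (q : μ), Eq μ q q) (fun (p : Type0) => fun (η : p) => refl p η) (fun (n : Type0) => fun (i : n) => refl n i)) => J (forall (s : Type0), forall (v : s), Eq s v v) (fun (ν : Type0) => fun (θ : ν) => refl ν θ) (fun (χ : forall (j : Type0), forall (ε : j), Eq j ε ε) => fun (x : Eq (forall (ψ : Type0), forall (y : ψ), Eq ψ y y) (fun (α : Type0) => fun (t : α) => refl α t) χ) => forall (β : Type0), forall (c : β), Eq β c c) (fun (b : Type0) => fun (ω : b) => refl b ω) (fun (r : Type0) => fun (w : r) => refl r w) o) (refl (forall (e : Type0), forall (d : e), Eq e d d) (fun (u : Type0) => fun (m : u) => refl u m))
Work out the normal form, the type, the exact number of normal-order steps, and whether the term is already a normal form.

normal form:
  fun (o : Type0) => fun (μ : o) => refl o μ
the term's type:
  forall (o : Type0), forall (μ : o), Eq o μ μ
normal-order step count: 2
already normal: no
first redex: a beta-redex


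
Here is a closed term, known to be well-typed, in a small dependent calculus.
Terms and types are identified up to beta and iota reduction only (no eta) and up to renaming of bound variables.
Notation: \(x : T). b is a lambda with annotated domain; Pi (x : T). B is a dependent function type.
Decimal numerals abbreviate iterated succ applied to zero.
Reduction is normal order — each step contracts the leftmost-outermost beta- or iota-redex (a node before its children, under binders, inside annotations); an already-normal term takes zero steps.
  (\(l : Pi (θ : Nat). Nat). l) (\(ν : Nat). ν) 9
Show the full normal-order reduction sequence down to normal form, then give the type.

normal-order reduction:
  (\(l : Pi (θ : Nat). Nat). l) (\(ν : Nat). ν) 9
  ~> (\(l : Nat). l) 9
  ~> 9
inferred type:
  Nat


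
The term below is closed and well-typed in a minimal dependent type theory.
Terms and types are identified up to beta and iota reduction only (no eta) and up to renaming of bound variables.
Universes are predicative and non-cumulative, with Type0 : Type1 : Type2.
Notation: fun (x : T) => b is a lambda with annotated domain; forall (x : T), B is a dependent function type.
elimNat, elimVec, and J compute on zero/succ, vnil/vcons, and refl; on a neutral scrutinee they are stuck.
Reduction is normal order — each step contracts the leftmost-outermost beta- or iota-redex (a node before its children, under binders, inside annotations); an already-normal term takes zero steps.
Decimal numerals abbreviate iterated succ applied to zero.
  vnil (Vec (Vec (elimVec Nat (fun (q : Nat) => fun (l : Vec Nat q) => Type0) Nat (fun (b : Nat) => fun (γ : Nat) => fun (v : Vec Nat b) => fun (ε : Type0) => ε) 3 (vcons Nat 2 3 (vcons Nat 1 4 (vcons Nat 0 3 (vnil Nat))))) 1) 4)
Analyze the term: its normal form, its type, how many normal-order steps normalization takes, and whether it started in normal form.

reduced normal form:
  vnil (Vec (Vec Nat 1) 4)
type:
  Vec (Vec (Vec Nat 1) 4) 0
steps to reach normal form (normal order): 16
already normal: no
first redex: an elimVec iota-redex


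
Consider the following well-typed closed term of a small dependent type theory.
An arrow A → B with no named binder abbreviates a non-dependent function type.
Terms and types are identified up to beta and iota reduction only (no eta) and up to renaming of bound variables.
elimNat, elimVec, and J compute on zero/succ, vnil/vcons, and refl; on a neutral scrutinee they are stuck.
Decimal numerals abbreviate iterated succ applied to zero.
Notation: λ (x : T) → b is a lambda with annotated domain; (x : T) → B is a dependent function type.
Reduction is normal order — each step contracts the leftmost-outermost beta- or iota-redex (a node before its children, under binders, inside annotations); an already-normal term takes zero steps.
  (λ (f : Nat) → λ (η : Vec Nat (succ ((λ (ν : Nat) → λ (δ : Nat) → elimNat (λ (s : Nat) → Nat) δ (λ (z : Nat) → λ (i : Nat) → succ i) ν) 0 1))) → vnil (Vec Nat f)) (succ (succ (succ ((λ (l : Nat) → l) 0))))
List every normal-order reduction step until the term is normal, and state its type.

normal-order reduction sequence:
  (λ (f : Nat) → λ (η : Vec Nat (succ ((λ (ν : Nat) → λ (δ : Nat) → elimNat (λ (s : Nat) → Nat) δ (λ (z : Nat) → λ (i : Nat) → succ i) ν) 0 1))) → vnil (Vec Nat f)) (succ (succ (succ ((λ (l : Nat) → l) 0))))
  ~> λ (f : Vec Nat (succ ((λ (η : Nat) → λ (ν : Nat) → elimNat (λ (δ : Nat) → Nat) ν (λ (s : Nat) → λ (z : Nat) → succ z) η) 0 1))) → vnil (Vec Nat (succ (succ (succ ((λ (i : Nat) → i) 0)))))
  ~> λ (f : Vec Nat (succ ((λ (η : Nat) → elimNat (λ (ν : Nat) → Nat) η (λ (δ : Nat) → λ (s : Nat) → succ s) 0) 1))) → vnil (Vec Nat (succ (succ (succ ((λ (z : Nat) → z) 0)))))
  ~> λ (f : Vec Nat (succ (elimNat (λ (η : Nat) → Nat) 1 (λ (ν : Nat) → λ (δ : Nat) → succ δ) 0))) → vnil (Vec Nat (succ (succ (succ ((λ (s : Nat) → s) 0)))))
  ~> λ (f : Vec Nat 2) → vnil (Vec Nat (succ (succ (succ ((λ (η : Nat) → η) 0)))))
  ~> λ (f : Vec Nat 2) → vnil (Vec Nat 3)
the term's type:
  Vec Nat 2 → Vec (Vec Nat 3) 0


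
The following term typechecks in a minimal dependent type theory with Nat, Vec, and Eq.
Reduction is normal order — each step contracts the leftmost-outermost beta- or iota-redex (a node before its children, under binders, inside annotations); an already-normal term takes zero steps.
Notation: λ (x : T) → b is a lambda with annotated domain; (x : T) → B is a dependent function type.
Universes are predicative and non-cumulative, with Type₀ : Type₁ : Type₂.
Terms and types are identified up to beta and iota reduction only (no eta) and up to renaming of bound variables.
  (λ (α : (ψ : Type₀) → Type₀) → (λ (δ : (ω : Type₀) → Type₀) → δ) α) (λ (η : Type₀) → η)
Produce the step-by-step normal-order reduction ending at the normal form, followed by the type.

reduction (normal order):
  (λ (α : (ψ : Type₀) → Type₀) → (λ (δ : (ω : Type₀) → Type₀) → δ) α) (λ (η : Type₀) → η)
  ~> (λ (α : (ψ : Type₀) → Type₀) → α) (λ (δ : Type₀) → δ)
  ~> λ (α : Type₀) → α
type:
  (α : Type₀) → Type₀
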